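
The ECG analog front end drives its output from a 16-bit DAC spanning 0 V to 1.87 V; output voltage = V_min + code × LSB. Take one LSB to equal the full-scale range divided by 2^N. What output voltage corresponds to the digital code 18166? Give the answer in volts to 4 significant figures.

0.5183 V

Span = 1.87 V. LSB = 1.87 V / 2^16.
V_out = V_min + code × LSB = 0 V + 18166 × 1.87 V / 65536
      = 0 + 0.518347 = 0.518347 V.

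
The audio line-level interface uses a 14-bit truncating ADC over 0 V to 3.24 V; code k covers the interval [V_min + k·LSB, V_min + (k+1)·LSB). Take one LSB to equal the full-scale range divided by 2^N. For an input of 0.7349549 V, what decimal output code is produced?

3716

V_FS = 3.24 V. LSB = 3.24 V / 2^14 ≈ 197.8 µV.
V_in − V_min = 0.7349549 − (0) = 0.7349549 V.
Divide by LSB: 0.7349549 × 16384/3.24 = 3716.5127.
Truncating gives code 3716.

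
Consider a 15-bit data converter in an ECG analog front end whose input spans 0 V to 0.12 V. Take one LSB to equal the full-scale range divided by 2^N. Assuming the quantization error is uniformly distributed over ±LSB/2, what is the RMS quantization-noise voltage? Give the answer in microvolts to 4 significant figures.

Span = 0.12 V.
LSB = 0.12 V ÷ 2^15 = 0.12/32768 V = 3.66211 µV.
For a uniform distribution on [−LSB/2, +LSB/2], V_rms = LSB/√12 = 3.66211 µV/3.4641 = 1.057 µV.

1.057 µV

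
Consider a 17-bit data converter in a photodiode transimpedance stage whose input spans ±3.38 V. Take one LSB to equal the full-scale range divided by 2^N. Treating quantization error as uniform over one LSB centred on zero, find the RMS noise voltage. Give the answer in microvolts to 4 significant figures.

14.89 µV

Full-scale range = 3.38 V − (-3.38 V) = 6.76 V.
One LSB is 6.76 V / 131072 = 51.5747 µV.
RMS of a uniform error over width LSB is LSB/√12 = 14.89 µV.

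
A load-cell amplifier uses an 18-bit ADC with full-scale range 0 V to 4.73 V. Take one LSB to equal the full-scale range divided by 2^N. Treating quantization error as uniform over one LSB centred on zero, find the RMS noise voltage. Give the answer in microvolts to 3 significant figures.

V_FS = 4.73 V.
LSB = 4.73 V ÷ 2^18 = 4.73/262144 V = 18.044 µV.
RMS of a uniform error over width LSB is LSB/√12 = 5.21 µV.

5.21 µV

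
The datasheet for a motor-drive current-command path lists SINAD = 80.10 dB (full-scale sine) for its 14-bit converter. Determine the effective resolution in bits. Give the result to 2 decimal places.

13.01 bits

ENOB = (SINAD − 1.76) / 6.02 = (80.10 − 1.76) / 6.02 = 78.34 / 6.02 = 13.0133.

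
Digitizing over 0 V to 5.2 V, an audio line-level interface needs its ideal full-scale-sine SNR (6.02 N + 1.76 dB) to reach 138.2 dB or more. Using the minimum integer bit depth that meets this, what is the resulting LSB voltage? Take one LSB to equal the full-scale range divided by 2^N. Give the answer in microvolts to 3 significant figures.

0.620 µV

Range is 5.2 V.
N ≥ (138.2 − 1.76)/6.02 = 22.664 → N_min = 23.
Step size = 5.2/8388608 V = 0.620 µV.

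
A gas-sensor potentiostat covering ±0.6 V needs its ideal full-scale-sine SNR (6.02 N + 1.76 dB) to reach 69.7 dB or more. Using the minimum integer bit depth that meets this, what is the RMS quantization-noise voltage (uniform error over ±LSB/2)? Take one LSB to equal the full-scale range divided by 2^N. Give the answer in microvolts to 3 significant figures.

Full-scale range = 0.6 V − (-0.6 V) = 1.2 V.
Required N = ⌈(69.7 − 1.76)/6.02⌉ = ⌈11.286⌉ = 12.
Step size = 1.2/4096 V = 292.97 µV.
RMS noise = LSB/√12 = 84.6 µV.

84.6 µV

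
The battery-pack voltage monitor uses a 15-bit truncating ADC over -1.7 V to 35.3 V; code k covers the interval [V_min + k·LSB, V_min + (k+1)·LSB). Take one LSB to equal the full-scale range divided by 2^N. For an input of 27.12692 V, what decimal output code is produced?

Range = 35.3 − (-1.7) = 37 V. LSB = 37 V / 2^15 ≈ 1.129 mV.
(V_in − V_min) × 2^15/range = (27.12692 − (-1.7)) × 32768/37 = 25529.744.
Floor → code = 25529.

25529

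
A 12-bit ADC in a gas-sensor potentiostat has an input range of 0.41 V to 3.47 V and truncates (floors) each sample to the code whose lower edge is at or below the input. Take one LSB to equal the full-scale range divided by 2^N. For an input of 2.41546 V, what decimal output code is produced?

Range = 3.47 − (0.41) = 3.06 V. LSB = 3.06 V / 2^12 ≈ 0.7471 mV.
code = ⌊(V_in − V_min)/LSB⌋ = ⌊(V_in − V_min) × 2^12 / range⌋
     = ⌊(2.41546 − (0.41)) × 4096 / 3.06⌋ = ⌊2.00546 × 4096/3.06⌋
     = ⌊2684.433⌋ = 2684.

2684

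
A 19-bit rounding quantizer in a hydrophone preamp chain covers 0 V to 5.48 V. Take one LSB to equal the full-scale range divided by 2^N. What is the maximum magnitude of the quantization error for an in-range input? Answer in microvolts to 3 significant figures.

5.23 µV

V_FS = 5.48 V.
LSB = 5.48 V ÷ 2^19 = 5.48/524288 V = 10.452 µV.
Worst-case error for round-to-nearest is half an LSB: 5.23 µV.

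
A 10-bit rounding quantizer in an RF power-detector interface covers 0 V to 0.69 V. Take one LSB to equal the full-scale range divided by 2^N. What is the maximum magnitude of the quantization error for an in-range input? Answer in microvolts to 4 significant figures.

Full-scale range = 0.69 V.
LSB = 0.69 V / 2^10 = 0.673828 mV.
|e|_max = LSB/2 = 336.9 µV.

336.9 µV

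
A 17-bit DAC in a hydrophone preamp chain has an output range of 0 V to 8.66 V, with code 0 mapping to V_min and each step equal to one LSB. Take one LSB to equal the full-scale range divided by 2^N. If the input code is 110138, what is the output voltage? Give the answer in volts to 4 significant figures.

Span = 8.66 V. LSB = 8.66 V / 2^17.
V_out = V_min + code × LSB = 0 V + 110138 × 8.66 V / 131072
      = 0 V + 7.27688 V = 7.27688 V.

7.277 V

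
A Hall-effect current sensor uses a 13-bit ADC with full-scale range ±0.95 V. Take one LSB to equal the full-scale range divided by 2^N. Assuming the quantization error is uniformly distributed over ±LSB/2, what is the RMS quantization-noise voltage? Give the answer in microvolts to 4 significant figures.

66.95 µV

The full-scale span is 0.95 − (-0.95) = 1.9 V.
Step size = 1.9/8192 V = 231.934 µV.
For a uniform distribution on [−LSB/2, +LSB/2], V_rms = LSB/√12 = 231.934 µV/3.4641 = 66.95 µV.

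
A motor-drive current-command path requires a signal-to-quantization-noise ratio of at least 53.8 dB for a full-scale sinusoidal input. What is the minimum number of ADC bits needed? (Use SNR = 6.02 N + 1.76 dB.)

6.02 N + 1.76 ≥ 53.8 gives N ≥ 8.645, so the minimum integer is 9.

9 bits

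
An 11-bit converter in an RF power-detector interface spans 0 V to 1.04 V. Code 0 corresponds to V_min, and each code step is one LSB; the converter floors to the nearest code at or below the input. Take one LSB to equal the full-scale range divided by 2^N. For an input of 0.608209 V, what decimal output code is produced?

1197

V_FS = 1.04 V. LSB = 1.04 V / 2^11 ≈ 0.5078 mV.
(V_in − V_min) × 2^11/range = (0.608209 − (0)) × 2048/1.04 = 1197.704.
Floor → code = 1197.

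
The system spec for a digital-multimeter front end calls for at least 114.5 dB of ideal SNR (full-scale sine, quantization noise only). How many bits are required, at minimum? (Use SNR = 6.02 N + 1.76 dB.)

Solving 6.02 N ≥ 114.5 − 1.76: N ≥ 18.728. Round up → N = 19.

19 bits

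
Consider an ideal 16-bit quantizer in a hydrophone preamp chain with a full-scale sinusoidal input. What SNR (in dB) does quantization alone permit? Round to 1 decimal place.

98.1 dB

Ideal quantization SNR: 6.02 × 16 + 1.76 dB = 98.1 dB.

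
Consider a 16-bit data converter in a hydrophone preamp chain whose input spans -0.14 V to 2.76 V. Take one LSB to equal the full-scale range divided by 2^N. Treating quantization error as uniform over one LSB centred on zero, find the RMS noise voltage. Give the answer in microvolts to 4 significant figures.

12.77 µV

Range = 2.76 − (-0.14) = 2.9 V.
LSB = 2.9 V / 2^16 = 44.2505 µV.
For a uniform distribution on [−LSB/2, +LSB/2], V_rms = LSB/√12 = 44.2505 µV/3.4641 = 12.77 µV.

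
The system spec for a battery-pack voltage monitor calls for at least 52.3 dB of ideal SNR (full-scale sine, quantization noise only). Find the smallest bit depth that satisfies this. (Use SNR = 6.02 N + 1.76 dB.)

9 bits

N ≥ (52.3 − 1.76)/6.02 = 8.395 → N_min = 9.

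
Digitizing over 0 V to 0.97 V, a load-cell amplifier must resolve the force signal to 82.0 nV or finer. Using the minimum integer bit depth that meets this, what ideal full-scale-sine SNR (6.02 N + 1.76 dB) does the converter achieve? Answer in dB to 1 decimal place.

146.2 dB

V_FS = 0.97 V.
Need 2^N ≥ 0.97 V / 82.0 nV = 1.183e7 → N_min = 24.
6.02(24) + 1.76 = 146.24 dB.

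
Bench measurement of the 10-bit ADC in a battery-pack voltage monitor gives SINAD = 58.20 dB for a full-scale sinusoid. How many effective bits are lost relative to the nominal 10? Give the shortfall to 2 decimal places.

0.62 bits

N_eff = (58.20 − 1.76)/6.02 = 9.3754 bits.
10 − 9.3754 = 0.62 bits below nominal.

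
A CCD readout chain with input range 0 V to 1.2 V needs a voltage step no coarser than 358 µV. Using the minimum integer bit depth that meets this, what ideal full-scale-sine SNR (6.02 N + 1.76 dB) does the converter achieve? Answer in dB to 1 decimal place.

Range is 1.2 V.
Need 2^N ≥ 1.2 V / 358 µV = 3352 → N_min = 12.
SNR = 6.02 × 12 + 1.76 = 74.00 dB.

74.0 dB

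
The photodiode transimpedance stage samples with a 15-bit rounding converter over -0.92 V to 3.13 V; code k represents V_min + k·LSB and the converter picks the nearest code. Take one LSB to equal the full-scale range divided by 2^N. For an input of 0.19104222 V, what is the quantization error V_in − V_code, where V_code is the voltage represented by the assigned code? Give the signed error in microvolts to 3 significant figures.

Full-scale range = 3.13 V − (-0.92 V) = 4.05 V. LSB = 4.05 V / 2^15 ≈ 123.6 µV.
(V_in − V_min)/LSB = (0.19104222 − (-0.92)) × 32768/4.05 = 8989.2917 → nearest code k = 8989.
V_code = V_min + k × range/2^15 = -0.92 + 8989 × 4.05/32768 = 0.19100616455 V.
V_in − V_code = 0.19104222 − (0.19100616455) = +36.1 µV.

+36.1 µV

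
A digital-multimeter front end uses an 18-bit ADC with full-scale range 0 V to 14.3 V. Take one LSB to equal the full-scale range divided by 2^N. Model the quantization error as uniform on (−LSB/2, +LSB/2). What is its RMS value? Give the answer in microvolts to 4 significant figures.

Full-scale range = 14.3 V.
Step size = 14.3/262144 V = 54.5502 µV.
For a uniform distribution on [−LSB/2, +LSB/2], V_rms = LSB/√12 = 54.5502 µV/3.4641 = 15.75 µV.

15.75 µV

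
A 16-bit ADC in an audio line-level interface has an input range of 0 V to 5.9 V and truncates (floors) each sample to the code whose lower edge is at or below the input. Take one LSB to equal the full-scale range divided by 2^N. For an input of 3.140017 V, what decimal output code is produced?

34878

Span = 5.9 V. LSB = 5.9 V / 2^16 ≈ 90.03 µV.
V_in − V_min = 3.140017 − (0) = 3.140017 V.
Divide by LSB: 3.140017 × 65536/5.9 = 34878.6702.
Truncating gives code 34878.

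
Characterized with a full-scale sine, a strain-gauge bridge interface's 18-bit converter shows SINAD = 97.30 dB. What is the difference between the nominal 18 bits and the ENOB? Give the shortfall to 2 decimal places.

2.13 bits

ENOB = (SINAD − 1.76)/6.02 = (97.30 − 1.76)/6.02 = 15.8704 bits.
Shortfall = 18 − 15.8704 = 2.1296 bits.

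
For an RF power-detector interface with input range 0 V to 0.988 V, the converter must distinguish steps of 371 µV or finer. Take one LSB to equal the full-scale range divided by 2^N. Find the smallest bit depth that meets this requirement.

Range is 0.988 V.
Required number of levels: 0.988/371 µV = 2663.1; smallest N with 2^N ≥ that is 12.

12 bits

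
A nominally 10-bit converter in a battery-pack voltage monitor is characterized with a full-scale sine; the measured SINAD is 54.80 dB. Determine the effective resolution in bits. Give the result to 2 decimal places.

Inverting SNR = 6.02 N + 1.76: N_eff = (54.80 − 1.76)/6.02 = 8.8106.

8.81 bits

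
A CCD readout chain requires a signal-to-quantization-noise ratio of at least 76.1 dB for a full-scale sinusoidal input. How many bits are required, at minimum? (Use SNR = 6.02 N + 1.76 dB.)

13 bits

Required N = ⌈(76.1 − 1.76)/6.02⌉ = ⌈12.349⌉ = 13.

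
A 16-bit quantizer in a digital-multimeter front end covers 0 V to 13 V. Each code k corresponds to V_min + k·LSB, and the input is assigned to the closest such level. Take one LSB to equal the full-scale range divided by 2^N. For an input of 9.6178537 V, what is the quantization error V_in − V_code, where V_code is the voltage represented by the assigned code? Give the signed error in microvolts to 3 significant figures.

−35.7 µV

Span = 13 V. LSB = 13 V / 2^16 ≈ 198.4 µV.
Position in LSBs: (9.6178537 − (0)) × 65536/13 = 48485.8200; rounding gives k = 48486.
V_code = V_min + k × range/2^16 = 0 + 48486 × 13/65536 = 9.6178894043 V.
V_in − V_code = 9.6178537 − (9.6178894043) = −35.7 µV.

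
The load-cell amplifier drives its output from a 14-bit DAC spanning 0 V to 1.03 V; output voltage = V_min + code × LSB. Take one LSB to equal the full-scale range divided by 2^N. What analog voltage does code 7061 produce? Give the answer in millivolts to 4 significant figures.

443.9 mV

Span = 1.03 V. LSB = 1.03 V / 2^14.
V_out = 0 + 7061 × (1.03/16384) V
      = 0 V + 0.443898 V = 0.443898 V.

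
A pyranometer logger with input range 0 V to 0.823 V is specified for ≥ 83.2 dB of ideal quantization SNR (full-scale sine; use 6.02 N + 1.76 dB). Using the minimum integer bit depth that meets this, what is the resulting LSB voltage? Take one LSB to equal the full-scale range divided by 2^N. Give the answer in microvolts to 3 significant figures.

50.2 µV

Range is 0.823 V.
Required N = ⌈(83.2 − 1.76)/6.02⌉ = ⌈13.528⌉ = 14.
LSB = 0.823 V / 2^14 = 50.2 µV.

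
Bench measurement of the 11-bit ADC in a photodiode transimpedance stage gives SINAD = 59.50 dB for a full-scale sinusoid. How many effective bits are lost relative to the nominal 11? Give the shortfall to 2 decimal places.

Effective bits = (59.50 − 1.76)/6.02 = 9.5914.
11 − 9.5914 = 1.41 bits below nominal.

1.41 bits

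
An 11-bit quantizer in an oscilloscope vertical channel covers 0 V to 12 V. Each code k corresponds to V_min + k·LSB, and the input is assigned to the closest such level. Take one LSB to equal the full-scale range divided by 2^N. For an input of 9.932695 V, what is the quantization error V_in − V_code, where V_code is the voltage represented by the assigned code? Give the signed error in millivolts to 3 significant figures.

+1.05 mV

V_FS = 12 V. LSB = 12 V / 2^11 ≈ 5.859 mV.
(9.932695 − (0)) / LSB = 9.932695 × 2048/12 = 1695.1799. Nearest integer: k = 1695.
V_code = V_min + k × range/2^11 = 0 + 1695 × 12/2048 = 9.931640625 V.
e = 9.932695 − (9.931640625) = +1.05 mV.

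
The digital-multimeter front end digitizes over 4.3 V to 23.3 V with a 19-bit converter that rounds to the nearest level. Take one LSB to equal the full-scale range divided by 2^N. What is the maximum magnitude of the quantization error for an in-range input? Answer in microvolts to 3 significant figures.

Full-scale range = 23.3 V − (4.3 V) = 19 V.
LSB = 19 V / 2^19 = 36.240 µV.
A rounding quantizer has |error| ≤ LSB/2 = 18.1 µV.

18.1 µV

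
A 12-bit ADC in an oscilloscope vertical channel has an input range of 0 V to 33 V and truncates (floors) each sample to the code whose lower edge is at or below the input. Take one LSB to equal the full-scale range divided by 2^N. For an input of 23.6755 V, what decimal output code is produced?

2938

Span = 33 V. LSB = 33 V / 2^12 ≈ 8.057 mV.
V_in − V_min = 23.6755 − (0) = 23.6755 V.
Divide by LSB: 23.6755 × 4096/33 = 2938.6318.
Truncating gives code 2938.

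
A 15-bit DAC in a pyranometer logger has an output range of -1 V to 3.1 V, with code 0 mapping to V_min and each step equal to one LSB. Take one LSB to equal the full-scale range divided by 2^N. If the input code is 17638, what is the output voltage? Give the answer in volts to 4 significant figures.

1.207 V

Range = 3.1 − (-1) = 4.1 V. LSB = 4.1 V / 2^15.
V_out = -1 + 17638 × (4.1/32768) V
      = -1 V + 2.20690 V = 1.20690 V.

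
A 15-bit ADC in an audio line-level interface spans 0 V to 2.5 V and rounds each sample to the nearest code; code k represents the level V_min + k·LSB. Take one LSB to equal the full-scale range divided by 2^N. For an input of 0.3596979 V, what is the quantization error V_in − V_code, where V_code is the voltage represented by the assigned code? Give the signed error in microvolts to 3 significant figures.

Span = 2.5 V. LSB = 2.5 V / 2^15 ≈ 76.29 µV.
(0.3596979 − (0)) / LSB = 0.3596979 × 32768/2.5 = 4714.6323. Nearest integer: k = 4715.
V_code = 0 + (4715/32768) × 2.5 = 0.35972595215 V.
Error = V_in − V_code = 0.3596979 − (0.35972595215) = −28.1 µV.

−28.1 µV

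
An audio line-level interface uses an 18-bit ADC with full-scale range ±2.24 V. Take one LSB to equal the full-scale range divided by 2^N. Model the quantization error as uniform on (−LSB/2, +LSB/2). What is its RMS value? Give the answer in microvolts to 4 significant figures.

Range = 2.24 − (-2.24) = 4.48 V.
LSB = 4.48 V / 2^18 = 17.0898 µV.
For a uniform distribution on [−LSB/2, +LSB/2], V_rms = LSB/√12 = 17.0898 µV/3.4641 = 4.933 µV.

4.933 µV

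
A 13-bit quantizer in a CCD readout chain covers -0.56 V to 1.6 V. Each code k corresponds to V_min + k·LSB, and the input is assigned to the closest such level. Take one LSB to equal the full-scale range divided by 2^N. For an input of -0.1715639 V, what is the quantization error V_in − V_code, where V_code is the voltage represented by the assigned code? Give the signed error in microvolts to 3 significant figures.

Span: 1.6 V − (-0.56 V) = 2.16 V. LSB = 2.16 V / 2^13 ≈ 263.7 µV.
(V_in − V_min)/LSB = (-0.1715639 − (-0.56)) × 8192/2.16 = 1473.1799 → nearest code k = 1473.
V_code = V_min + k × range/2^13 = -0.56 + 1473 × 2.16/8192 = -0.1716113281 V.
V_in − V_code = -0.1715639 − (-0.1716113281) = +47.4 µV.

+47.4 µV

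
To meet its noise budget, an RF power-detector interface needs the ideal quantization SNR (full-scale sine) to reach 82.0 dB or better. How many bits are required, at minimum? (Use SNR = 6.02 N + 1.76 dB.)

14 bits

N ≥ (82.0 − 1.76)/6.02 = 13.329 → N_min = 14.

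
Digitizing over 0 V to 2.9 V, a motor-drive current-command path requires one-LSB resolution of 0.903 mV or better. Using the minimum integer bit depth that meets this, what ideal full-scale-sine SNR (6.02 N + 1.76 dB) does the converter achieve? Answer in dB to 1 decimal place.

Full-scale range = 2.9 V.
Levels needed ≥ 2.9/0.903 mV = 3212. 2^12 = 4096 suffices, so N_min = 12.
Ideal SNR at N = 12: 6.02·12 + 1.76 = 74.0 dB.

74.0 dB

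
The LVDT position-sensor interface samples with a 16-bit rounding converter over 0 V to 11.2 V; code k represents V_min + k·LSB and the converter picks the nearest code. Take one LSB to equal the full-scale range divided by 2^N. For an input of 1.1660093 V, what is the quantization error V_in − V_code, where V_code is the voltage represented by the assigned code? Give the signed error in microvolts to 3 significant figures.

−30.7 µV

Full-scale range = 11.2 V. LSB = 11.2 V / 2^16 ≈ 170.9 µV.
Position in LSBs: (1.1660093 − (0)) × 65536/11.2 = 6822.8201; rounding gives k = 6823.
V_code = 0 + (6823/65536) × 11.2 = 1.1660400391 V.
Error = V_in − V_code = 1.1660093 − (1.1660400391) = −30.7 µV.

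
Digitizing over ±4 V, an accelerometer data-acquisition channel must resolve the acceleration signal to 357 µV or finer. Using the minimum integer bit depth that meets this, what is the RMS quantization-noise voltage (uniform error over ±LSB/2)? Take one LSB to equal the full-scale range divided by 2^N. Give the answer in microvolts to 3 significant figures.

Range = 4 − (-4) = 8 V.
Levels needed ≥ 8/357 µV = 22410. 2^15 = 32768 suffices, so N_min = 15.
Step size = 8/32768 V = 244.14 µV.
V_rms = LSB/√12 = 70.5 µV.

70.5 µV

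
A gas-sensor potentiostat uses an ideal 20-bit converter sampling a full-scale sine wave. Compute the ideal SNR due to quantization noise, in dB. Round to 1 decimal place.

Ideal quantization SNR: 6.02 × 20 + 1.76 dB = 122.2 dB.

122.2 dB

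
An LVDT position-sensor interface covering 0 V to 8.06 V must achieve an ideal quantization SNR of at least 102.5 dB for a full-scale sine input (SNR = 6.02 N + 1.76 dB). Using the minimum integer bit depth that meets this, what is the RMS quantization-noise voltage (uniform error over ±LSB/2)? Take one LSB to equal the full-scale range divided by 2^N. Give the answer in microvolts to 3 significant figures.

Full-scale range = 8.06 V.
Solving 6.02 N ≥ 102.5 − 1.76: N ≥ 16.734. Round up → N = 17.
One LSB is 8.06 V / 131072 = 61.493 µV.
V_rms = LSB/√12 = 17.8 µV.

17.8 µV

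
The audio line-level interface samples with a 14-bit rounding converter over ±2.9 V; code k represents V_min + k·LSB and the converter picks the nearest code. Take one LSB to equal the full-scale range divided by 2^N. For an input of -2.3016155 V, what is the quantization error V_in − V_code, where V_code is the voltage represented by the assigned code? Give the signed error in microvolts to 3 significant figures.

+118 µV

Full-scale range = 2.9 V − (-2.9 V) = 5.8 V. LSB = 5.8 V / 2^14 ≈ 354.0 µV.
(V_in − V_min)/LSB = (-2.3016155 − (-2.9)) × 16384/5.8 = 1690.3330 → nearest code k = 1690.
V_code = -2.9 + (1690/16384) × 5.8 = -2.3017333984 V.
e = -2.3016155 − (-2.3017333984) = +118 µV.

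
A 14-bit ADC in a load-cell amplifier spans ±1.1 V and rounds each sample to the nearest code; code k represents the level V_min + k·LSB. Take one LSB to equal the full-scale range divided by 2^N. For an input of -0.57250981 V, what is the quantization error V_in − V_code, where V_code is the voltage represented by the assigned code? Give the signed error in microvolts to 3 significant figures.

Span: 1.1 V − (-1.1 V) = 2.2 V. LSB = 2.2 V / 2^14 ≈ 134.3 µV.
(V_in − V_min)/LSB = (-0.57250981 − (-1.1)) × 16384/2.2 = 3928.3633 → nearest code k = 3928.
V_code = V_min + k × range/2^14 = -1.1 + 3928 × 2.2/16384 = -0.57255859375 V.
V_in − V_code = -0.57250981 − (-0.57255859375) = +48.8 µV.

+48.8 µV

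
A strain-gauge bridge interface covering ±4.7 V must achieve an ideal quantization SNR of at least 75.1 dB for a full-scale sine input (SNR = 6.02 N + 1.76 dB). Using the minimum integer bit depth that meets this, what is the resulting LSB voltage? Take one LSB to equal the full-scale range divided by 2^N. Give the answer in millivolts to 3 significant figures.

1.15 mV

Span: 4.7 V − (-4.7 V) = 9.4 V.
Solving 6.02 N ≥ 75.1 − 1.76: N ≥ 12.183. Round up → N = 13.
One LSB is 9.4 V / 8192 = 1.15 mV.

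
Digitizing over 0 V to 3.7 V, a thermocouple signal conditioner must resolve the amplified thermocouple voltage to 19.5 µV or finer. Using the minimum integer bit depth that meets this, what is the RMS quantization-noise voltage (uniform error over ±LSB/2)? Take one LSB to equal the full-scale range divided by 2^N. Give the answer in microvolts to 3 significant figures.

Full-scale range = 3.7 V.
Required number of levels: 3.7/19.5 µV = 189740; smallest N with 2^N ≥ that is 18.
Step size = 3.7/262144 V = 14.114 µV.
σ_q = LSB/√12 = 14.114 µV/3.4641 = 4.07 µV.

4.07 µV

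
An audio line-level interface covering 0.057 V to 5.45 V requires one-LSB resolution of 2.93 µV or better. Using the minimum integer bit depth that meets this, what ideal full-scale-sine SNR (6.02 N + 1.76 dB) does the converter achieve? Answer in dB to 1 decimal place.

128.2 dB

Span: 5.45 V − (0.057 V) = 5.393 V.
Levels needed ≥ 5.393/2.93 µV = 1.841e6. 2^21 = 2097152 suffices, so N_min = 21.
SNR = 6.02 × 21 + 1.76 = 128.18 dB.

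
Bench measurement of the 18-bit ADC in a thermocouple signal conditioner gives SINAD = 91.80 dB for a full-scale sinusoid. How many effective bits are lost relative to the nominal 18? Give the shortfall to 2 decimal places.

3.04 bits

N_eff = (91.80 − 1.76)/6.02 = 14.9568 bits.
Lost resolution: 18 − 14.9568 = 3.0432 bits.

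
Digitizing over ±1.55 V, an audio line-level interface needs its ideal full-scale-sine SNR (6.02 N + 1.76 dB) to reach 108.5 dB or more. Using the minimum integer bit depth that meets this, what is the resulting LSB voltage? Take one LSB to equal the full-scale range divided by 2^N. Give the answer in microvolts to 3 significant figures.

11.8 µV

Range = 1.55 − (-1.55) = 3.1 V.
6.02 N + 1.76 ≥ 108.5 gives N ≥ 17.731, so the minimum integer is 18.
LSB = 3.1 V ÷ 2^18 = 3.1/262144 V = 11.8 µV.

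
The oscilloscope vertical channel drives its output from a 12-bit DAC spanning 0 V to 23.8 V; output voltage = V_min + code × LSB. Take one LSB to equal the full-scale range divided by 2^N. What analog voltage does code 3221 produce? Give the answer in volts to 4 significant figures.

18.72 V

Full-scale range = 23.8 V. LSB = 23.8 V / 2^12.
V_out = V_min + code × LSB = 0 V + 3221 × 23.8 V / 4096
      = 0 + 18.7158 = 18.7158 V.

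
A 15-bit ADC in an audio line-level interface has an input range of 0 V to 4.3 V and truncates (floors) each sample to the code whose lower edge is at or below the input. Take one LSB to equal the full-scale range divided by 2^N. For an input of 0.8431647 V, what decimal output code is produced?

V_FS = 4.3 V. LSB = 4.3 V / 2^15 ≈ 131.2 µV.
(V_in − V_min) × 2^15/range = (0.8431647 − (0)) × 32768/4.3 = 6425.307.
Floor → code = 6425.

6425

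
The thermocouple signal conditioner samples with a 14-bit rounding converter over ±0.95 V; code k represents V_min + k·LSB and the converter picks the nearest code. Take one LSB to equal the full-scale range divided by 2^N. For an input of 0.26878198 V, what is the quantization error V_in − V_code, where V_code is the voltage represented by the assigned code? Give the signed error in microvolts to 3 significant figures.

Span: 0.95 V − (-0.95 V) = 1.9 V. LSB = 1.9 V / 2^14 ≈ 116.0 µV.
Position in LSBs: (0.26878198 − (-0.95)) × 16384/1.9 = 10509.7495; rounding gives k = 10510.
V_code = V_min + k × range/2^14 = -0.95 + 10510 × 1.9/16384 = 0.26881103516 V.
e = 0.26878198 − (0.26881103516) = −29.1 µV.

−29.1 µV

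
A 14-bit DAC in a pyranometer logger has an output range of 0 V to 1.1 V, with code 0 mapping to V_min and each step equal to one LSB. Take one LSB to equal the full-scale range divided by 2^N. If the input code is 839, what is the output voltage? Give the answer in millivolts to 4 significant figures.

56.33 mV

V_FS = 1.1 V. LSB = 1.1 V / 2^14.
Output = V_min + (839/16384) × range = 0 + 0.0512085 × 1.1 V
      = 0 + 0.0563293 = 0.0563293 V.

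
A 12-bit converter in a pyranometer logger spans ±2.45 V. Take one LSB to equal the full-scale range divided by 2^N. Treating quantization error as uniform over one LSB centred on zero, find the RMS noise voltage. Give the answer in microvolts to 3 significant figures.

Range = 2.45 − (-2.45) = 4.9 V.
LSB = 4.9 V ÷ 2^12 = 4.9/4096 V = 1.1963 mV.
For a uniform distribution on [−LSB/2, +LSB/2], V_rms = LSB/√12 = 1.1963 mV/3.4641 = 345 µV.

345 µV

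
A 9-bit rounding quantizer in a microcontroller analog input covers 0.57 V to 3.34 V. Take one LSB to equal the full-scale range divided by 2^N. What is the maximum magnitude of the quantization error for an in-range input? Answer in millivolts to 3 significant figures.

Full-scale range = 3.34 V − (0.57 V) = 2.77 V.
One LSB is 2.77 V / 512 = 5.4102 mV.
|e|_max = LSB/2 = 2.71 mV.

2.71 mV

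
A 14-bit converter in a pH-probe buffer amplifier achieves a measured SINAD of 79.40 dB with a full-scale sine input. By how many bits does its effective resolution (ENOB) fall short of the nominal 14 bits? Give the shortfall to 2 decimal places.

1.10 bits

ENOB = (SINAD − 1.76)/6.02 = (79.40 − 1.76)/6.02 = 12.8970 bits.
14 − 12.8970 = 1.10 bits below nominal.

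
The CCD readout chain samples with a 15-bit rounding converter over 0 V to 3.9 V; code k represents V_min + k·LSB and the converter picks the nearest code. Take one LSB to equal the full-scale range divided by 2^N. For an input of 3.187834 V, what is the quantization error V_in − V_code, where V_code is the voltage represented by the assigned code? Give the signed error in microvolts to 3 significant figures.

+41.0 µV

Full-scale range = 3.9 V. LSB = 3.9 V / 2^15 ≈ 119.0 µV.
Position in LSBs: (3.187834 − (0)) × 32768/3.9 = 26784.3447; rounding gives k = 26784.
V_code = 0 + (26784/32768) × 3.9 = 3.1877929688 V.
e = 3.187834 − (3.1877929688) = +41.0 µV.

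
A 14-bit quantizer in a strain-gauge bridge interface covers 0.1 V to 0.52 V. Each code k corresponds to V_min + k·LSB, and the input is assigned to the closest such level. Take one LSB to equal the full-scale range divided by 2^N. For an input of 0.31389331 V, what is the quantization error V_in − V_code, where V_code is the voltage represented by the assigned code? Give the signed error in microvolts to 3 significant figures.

−3.17 µV

Span: 0.52 V − (0.1 V) = 0.42 V. LSB = 0.42 V / 2^14 ≈ 25.63 µV.
(V_in − V_min)/LSB = (0.31389331 − (0.1)) × 16384/0.42 = 8343.8762 → nearest code k = 8344.
V_code = 0.1 + (8344/16384) × 0.42 = 0.31389648438 V.
V_in − V_code = 0.31389331 − (0.31389648438) = −3.17 µV.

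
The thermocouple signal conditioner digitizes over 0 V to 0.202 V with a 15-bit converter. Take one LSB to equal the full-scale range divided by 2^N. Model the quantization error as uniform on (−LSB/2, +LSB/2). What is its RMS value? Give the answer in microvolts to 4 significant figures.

1.780 µV

Range is 0.202 V.
One LSB is 0.202 V / 32768 = 6.16455 µV.
V_rms = LSB/√12 = 6.16455 µV / √12 = 1.780 µV.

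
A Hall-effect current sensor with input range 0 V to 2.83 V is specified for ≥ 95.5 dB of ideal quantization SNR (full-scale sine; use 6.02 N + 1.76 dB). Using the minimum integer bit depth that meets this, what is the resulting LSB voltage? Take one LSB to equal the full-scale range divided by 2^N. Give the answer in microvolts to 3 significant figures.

43.2 µV

Span = 2.83 V.
N ≥ (95.5 − 1.76)/6.02 = 15.571 → N_min = 16.
Step size = 2.83/65536 V = 43.2 µV.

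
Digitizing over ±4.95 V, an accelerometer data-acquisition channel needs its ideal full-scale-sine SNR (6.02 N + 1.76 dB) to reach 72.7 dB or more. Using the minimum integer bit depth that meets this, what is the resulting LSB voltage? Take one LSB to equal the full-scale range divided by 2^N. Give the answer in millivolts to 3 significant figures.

2.42 mV

Full-scale range = 4.95 V − (-4.95 V) = 9.9 V.
Solving 6.02 N ≥ 72.7 − 1.76: N ≥ 11.784. Round up → N = 12.
One LSB is 9.9 V / 4096 = 2.42 mV.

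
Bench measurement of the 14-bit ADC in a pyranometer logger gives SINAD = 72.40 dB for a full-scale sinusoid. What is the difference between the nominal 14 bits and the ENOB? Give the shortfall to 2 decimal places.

2.27 bits

Effective bits = (72.40 − 1.76)/6.02 = 11.7342.
Lost resolution: 14 − 11.7342 = 2.2658 bits.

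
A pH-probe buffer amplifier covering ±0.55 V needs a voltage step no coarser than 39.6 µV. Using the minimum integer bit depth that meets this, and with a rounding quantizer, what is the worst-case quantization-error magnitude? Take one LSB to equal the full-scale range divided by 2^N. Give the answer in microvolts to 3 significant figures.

Range = 0.55 − (-0.55) = 1.1 V.
Need 2^N ≥ 1.1 V / 39.6 µV = 27780 → N_min = 15.
One LSB is 1.1 V / 32768 = 33.569 µV.
Half an LSB is 16.8 µV.

16.8 µV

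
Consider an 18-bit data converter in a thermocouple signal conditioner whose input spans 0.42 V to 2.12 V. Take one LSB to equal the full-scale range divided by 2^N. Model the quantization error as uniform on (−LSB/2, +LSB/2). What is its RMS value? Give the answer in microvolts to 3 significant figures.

1.87 µV

The full-scale span is 2.12 − (0.42) = 1.7 V.
Step size = 1.7/262144 V = 6.4850 µV.
σ_q = LSB/√12 = 6.4850 µV/3.4641 = 1.87 µV.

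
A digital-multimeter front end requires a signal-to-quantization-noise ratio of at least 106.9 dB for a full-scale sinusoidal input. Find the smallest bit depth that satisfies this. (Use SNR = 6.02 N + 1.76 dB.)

6.02 N + 1.76 ≥ 106.9 gives N ≥ 17.465, so the minimum integer is 18.

18 bits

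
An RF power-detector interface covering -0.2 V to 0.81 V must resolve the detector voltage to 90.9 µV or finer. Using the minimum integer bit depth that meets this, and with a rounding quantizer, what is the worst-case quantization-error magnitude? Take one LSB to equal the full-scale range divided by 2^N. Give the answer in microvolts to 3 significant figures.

30.8 µV

Full-scale range = 0.81 V − (-0.2 V) = 1.01 V.
Need 2^N ≥ 1.01 V / 90.9 µV = 11110 → N_min = 14.
LSB = 1.01 V ÷ 2^14 = 1.01/16384 V = 61.646 µV.
Half an LSB is 30.8 µV.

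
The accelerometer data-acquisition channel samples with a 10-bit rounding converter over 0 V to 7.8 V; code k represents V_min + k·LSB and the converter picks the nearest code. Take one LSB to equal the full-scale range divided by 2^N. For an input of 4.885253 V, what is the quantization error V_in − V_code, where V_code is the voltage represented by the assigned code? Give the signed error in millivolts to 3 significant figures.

+2.64 mV

Full-scale range = 7.8 V. LSB = 7.8 V / 2^10 ≈ 7.617 mV.
Position in LSBs: (4.885253 − (0)) × 1024/7.8 = 641.3460; rounding gives k = 641.
V_code = 0 + (641/1024) × 7.8 = 4.882617188 V.
V_in − V_code = 4.885253 − (4.882617188) = +2.64 mV.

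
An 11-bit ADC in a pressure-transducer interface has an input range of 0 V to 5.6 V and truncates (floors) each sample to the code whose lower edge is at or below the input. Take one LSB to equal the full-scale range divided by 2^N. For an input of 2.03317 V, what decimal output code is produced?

Range is 5.6 V. LSB = 5.6 V / 2^11 ≈ 2.734 mV.
V_in − V_min = 2.03317 − (0) = 2.03317 V.
Divide by LSB: 2.03317 × 2048/5.6 = 743.5593.
Truncating gives code 743.

743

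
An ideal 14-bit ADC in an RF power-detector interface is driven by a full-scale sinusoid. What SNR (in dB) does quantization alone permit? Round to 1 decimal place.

86.0 dB

6.02(14) + 1.76 = 84.28 + 1.76 = 86.04 dB.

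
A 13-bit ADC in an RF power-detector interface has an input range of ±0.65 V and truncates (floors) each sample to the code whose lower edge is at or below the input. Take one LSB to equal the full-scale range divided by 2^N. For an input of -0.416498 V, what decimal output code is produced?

1471

Span: 0.65 V − (-0.65 V) = 1.3 V. LSB = 1.3 V / 2^13 ≈ 158.7 µV.
code = ⌊(V_in − V_min)/LSB⌋ = ⌊(V_in − V_min) × 2^13 / range⌋
     = ⌊(-0.416498 − (-0.65)) × 8192 / 1.3⌋ = ⌊0.233502 × 8192/1.3⌋
     = ⌊1471.422⌋ = 1471.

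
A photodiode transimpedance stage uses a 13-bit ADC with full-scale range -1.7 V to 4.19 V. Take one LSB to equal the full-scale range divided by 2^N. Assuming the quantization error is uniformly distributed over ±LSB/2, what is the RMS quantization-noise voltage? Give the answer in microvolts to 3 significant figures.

208 µV

Range = 4.19 − (-1.7) = 5.89 V.
LSB = 5.89 V ÷ 2^13 = 5.89/8192 V = 0.71899 mV.
RMS of a uniform error over width LSB is LSB/√12 = 208 µV.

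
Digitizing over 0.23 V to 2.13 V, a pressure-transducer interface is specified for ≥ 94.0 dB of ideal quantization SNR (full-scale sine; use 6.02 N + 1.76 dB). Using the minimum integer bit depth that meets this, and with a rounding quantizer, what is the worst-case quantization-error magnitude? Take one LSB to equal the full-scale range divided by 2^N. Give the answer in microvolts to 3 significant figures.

14.5 µV

The full-scale span is 2.13 − (0.23) = 1.9 V.
Solving 6.02 N ≥ 94.0 − 1.76: N ≥ 15.322. Round up → N = 16.
LSB = 1.9 V / 2^16 = 28.992 µV.
Half an LSB is 14.5 µV.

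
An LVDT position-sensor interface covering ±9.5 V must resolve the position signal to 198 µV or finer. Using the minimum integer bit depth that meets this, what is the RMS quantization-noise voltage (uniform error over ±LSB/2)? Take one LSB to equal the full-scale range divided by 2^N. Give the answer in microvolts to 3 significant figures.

The full-scale span is 9.5 − (-9.5) = 19 V.
19 V / 198 µV = 95960. Since 2^16 = 65536 and 2^17 = 131072, N = 17.
LSB = 19 V ÷ 2^17 = 19/131072 V = 144.96 µV.
σ_q = LSB/√12 = 144.96 µV/3.4641 = 41.8 µV.

41.8 µV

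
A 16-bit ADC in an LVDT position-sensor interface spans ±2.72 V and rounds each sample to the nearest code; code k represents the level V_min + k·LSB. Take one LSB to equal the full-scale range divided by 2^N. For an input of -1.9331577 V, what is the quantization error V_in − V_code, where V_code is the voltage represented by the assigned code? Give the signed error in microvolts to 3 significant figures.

+11.2 µV

Span: 2.72 V − (-2.72 V) = 5.44 V. LSB = 5.44 V / 2^16 ≈ 83.01 µV.
(V_in − V_min)/LSB = (-1.9331577 − (-2.72)) × 65536/5.44 = 9479.1355 → nearest code k = 9479.
Reconstructed level: -2.72 + 9479 × 5.44/65536 V = -1.9331689453 V.
e = -1.9331577 − (-1.9331689453) = +11.2 µV.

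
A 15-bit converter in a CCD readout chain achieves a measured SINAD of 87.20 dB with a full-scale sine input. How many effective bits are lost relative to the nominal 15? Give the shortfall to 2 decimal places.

Effective bits = (87.20 − 1.76)/6.02 = 14.1927.
Shortfall = 15 − 14.1927 = 0.8073 bits.

0.81 bits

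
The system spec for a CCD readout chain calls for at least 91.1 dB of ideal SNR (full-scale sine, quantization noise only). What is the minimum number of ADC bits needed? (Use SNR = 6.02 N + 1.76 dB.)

15 bits

6.02 N + 1.76 ≥ 91.1 gives N ≥ 14.841, so the minimum integer is 15.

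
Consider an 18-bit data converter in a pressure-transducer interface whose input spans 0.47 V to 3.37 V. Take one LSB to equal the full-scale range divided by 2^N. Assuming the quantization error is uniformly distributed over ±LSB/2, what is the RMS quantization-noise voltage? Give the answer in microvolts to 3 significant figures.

3.19 µV

Full-scale range = 3.37 V − (0.47 V) = 2.9 V.
LSB = 2.9 V / 2^18 = 11.063 µV.
RMS of a uniform error over width LSB is LSB/√12 = 3.19 µV.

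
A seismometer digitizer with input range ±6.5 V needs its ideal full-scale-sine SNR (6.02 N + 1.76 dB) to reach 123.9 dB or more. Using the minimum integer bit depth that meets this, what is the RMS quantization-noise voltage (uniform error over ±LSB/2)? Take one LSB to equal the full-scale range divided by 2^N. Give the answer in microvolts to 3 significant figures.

1.79 µV

Span: 6.5 V − (-6.5 V) = 13 V.
6.02 N + 1.76 ≥ 123.9 gives N ≥ 20.289, so the minimum integer is 21.
LSB = 13 V / 2^21 = 6.1989 µV.
RMS noise = LSB/√12 = 1.79 µV.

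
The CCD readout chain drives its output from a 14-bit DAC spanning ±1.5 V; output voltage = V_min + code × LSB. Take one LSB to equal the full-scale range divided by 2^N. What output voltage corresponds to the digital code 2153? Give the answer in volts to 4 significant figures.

-1.106 V

Span: 1.5 V − (-1.5 V) = 3 V. LSB = 3 V / 2^14.
Output = V_min + (2153/16384) × range = -1.5 + 0.131409 × 3 V
      = -1.5 + 0.394226 = -1.10577 V.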